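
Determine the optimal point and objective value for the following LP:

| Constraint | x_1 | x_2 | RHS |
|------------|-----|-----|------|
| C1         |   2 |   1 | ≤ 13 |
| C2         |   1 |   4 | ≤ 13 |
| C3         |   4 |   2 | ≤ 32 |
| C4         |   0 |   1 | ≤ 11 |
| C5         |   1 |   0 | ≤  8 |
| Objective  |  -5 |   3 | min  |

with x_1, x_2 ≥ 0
Each vertex is the intersection of two constraint boundaries that also satisfies all remaining constraints:
  x_1 = 0 and x_2 = 0 → (0, 0)
  2x_1 + x_2 = 13 and x_2 = 0 → (6.5, 0)
  2x_1 + x_2 = 13 and x_1 + 4x_2 = 13 → (5.571, 1.857)
  x_1 + 4x_2 = 13 and x_1 = 0 → (0, 3.25)

Evaluating z = -5x_1 + 3x_2 at each vertex:
  (0, 0): z = 0
  (6.5, 0): z = -32.5
  (5.571, 1.857): z = -22.29
  (0, 3.25): z = 9.75

The minimum is at (6.5, 0) with z = -32.5.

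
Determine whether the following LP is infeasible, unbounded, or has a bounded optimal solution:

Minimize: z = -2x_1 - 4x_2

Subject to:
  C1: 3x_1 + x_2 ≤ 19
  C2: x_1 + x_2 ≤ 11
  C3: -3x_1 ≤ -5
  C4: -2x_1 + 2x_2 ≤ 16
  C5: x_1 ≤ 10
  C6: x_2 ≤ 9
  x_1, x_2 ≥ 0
The point (2, 9) satisfies every constraint, so the LP is feasible; the constraints give x_1 ≤ 10 and x_2 ≤ 9, which with x_1, x_2 ≥ 0 keep the feasible region inside a bounded box. A feasible, bounded LP attains a finite optimum at a vertex.

Evaluating z = -2x_1 - 4x_2 at each vertex:
  (1.667, 0): z = -3.333
  (6.333, 0): z = -12.67
  (4, 7): z = -36
  (2, 9): z = -40
  (1.667, 9): z = -39.33

Feasible with finite optimum z* = -40 at (2, 9).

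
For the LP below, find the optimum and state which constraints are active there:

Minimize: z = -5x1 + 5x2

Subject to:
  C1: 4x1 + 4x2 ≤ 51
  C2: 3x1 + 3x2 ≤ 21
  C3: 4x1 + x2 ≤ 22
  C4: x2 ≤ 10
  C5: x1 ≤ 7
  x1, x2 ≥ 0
Optimal: x1 = 5.5, x2 = 0
Binding: C3, x2 ≥ 0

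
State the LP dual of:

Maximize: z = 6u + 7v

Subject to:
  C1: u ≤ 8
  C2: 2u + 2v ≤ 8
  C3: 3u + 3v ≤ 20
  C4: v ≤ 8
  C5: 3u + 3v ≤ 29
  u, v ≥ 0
Minimize: z = 8y1 + 8y2 + 20y3 + 8y4 + 29y5

Subject to:
  C1: -y1 - 2y2 - 3y3 - 3y5 ≤ -6
  C2: -2y2 - 3y3 - y4 - 3y5 ≤ -7
  y1, y2, y3, y4, y5 ≥ 0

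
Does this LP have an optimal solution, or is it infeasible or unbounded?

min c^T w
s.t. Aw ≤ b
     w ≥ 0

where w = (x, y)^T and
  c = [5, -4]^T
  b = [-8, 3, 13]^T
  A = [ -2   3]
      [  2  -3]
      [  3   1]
One constraint requires 2x - 3y ≤ 3, while the constraint -2x + 3y ≤ -8 is equivalent to 2x - 3y ≥ 8. Together they would need 8 ≤ 2x - 3y ≤ 3, which is impossible since 8 > 3. No point satisfies all constraints.

Infeasible: no point satisfies all constraints simultaneously.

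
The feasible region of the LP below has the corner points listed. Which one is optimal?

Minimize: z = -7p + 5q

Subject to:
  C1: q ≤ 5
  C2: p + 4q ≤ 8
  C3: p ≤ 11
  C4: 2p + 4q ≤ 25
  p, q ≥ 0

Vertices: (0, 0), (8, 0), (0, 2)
Evaluating z = -7p + 5q at each vertex:
  (0, 0): z = 0
  (8, 0): z = -56
  (0, 2): z = 10

The smallest value is z = -56, attained at (8, 0).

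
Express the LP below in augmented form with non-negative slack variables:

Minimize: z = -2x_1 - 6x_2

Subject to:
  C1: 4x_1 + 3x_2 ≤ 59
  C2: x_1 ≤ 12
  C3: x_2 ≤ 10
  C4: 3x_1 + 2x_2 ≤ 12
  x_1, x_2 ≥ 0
min z = -2x_1 - 6x_2

s.t.
  4x_1 + 3x_2 + s1 = 59
  x_1 + s2 = 12
  x_2 + s3 = 10
  3x_1 + 2x_2 + s4 = 12
  x_1, x_2, s1, s2, s3, s4 ≥ 0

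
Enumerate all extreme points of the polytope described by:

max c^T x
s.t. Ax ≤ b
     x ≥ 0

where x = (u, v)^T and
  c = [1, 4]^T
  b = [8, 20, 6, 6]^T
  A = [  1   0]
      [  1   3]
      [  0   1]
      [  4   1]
Each vertex is the intersection of two constraint boundaries that also satisfies all remaining constraints:
  u = 0 and v = 0 → (0, 0)
  4u + v = 6 and v = 0 → (1.5, 0)
  v = 6 and 4u + v = 6 → (0, 6)

Vertices: (0, 0), (1.5, 0), (0, 6)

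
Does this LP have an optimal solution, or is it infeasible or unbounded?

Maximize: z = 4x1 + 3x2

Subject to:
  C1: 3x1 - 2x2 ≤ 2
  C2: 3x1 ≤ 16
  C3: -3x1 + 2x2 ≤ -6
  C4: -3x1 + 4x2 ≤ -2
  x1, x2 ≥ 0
C1 requires 3x1 - 2x2 ≤ 2, while C3 (-3x1 + 2x2 ≤ -6) is equivalent to 3x1 - 2x2 ≥ 6. Together they would need 6 ≤ 3x1 - 2x2 ≤ 2, which is impossible since 6 > 2. No point satisfies all constraints.

The feasible region is empty; the LP is infeasible.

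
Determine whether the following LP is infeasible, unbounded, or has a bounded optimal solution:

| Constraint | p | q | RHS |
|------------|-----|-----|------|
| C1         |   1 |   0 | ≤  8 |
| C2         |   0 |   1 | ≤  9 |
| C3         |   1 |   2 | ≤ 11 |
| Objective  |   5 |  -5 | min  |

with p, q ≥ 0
The point (0, 5.5) satisfies every constraint, so the LP is feasible; the constraints give p ≤ 8 and q ≤ 9, which with p, q ≥ 0 keep the feasible region inside a bounded box. A feasible, bounded LP attains a finite optimum at a vertex.

Evaluating z = 5p - 5q at each vertex:
  (0, 0): z = 0
  (8, 0): z = 40
  (8, 1.5): z = 32.5
  (0, 5.5): z = -27.5

The LP has an optimal solution: (0, 5.5) with z = -27.5.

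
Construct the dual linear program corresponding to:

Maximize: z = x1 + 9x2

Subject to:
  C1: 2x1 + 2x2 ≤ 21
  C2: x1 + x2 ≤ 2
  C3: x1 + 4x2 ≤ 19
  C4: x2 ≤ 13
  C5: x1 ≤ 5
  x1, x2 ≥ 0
Minimize: z = 21y1 + 2y2 + 19y3 + 13y4 + 5y5

Subject to:
  C1: -2y1 - y2 - y3 - y5 ≤ -1
  C2: -2y1 - y2 - 4y3 - y4 ≤ -9
  y1, y2, y3, y4, y5 ≥ 0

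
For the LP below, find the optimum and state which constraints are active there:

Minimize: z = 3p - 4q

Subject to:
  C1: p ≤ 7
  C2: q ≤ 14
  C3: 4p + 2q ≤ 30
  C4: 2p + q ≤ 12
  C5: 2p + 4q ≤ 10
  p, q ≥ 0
Optimal: p = 0, q = 2.5
Binding: C5, p ≥ 0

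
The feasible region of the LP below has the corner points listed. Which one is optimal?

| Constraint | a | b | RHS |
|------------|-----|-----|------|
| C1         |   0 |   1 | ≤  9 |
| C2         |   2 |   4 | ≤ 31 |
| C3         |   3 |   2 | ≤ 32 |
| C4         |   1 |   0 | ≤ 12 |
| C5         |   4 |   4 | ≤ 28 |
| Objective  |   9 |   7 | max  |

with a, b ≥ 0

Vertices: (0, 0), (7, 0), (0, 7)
Evaluating z = 9a + 7b at each vertex:
  (0, 0): z = 0
  (7, 0): z = 63
  (0, 7): z = 49

The largest value is z = 63, attained at (7, 0).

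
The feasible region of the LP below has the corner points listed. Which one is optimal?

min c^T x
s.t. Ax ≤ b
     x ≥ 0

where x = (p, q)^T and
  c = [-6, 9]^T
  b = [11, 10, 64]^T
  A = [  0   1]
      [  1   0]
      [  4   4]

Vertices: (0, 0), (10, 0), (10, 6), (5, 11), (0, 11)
Evaluating z = -6p + 9q at each vertex:
  (0, 0): z = 0
  (10, 0): z = -60
  (10, 6): z = -6
  (5, 11): z = 69
  (0, 11): z = 99

The smallest value is z = -60, attained at (10, 0).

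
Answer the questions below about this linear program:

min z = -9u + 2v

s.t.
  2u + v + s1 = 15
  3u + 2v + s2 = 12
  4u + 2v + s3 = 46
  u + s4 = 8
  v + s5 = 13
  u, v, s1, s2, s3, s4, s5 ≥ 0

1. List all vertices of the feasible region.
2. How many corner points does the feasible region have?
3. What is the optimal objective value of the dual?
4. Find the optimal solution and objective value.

1. (0, 0), (4, 0), (0, 6)
2. 3
3. -36 (by strong duality, equal to the primal optimum)
4. u = 4, v = 0, z = -36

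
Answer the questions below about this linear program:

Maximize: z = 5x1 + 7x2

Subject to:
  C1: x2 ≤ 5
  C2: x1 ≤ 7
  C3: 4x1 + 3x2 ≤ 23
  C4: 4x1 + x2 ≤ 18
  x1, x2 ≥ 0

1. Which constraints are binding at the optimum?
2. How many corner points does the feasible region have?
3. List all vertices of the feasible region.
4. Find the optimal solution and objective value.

1. C1, C3
2. 5
3. (0, 0), (4.5, 0), (3.875, 2.5), (2, 5), (0, 5)
4. x1 = 2, x2 = 5, z = 45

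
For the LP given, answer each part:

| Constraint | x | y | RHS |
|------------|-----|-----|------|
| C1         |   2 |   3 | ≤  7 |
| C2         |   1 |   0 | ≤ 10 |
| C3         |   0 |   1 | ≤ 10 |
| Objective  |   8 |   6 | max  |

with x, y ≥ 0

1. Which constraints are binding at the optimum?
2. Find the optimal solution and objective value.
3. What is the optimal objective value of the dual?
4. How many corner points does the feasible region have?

1. C1, y ≥ 0
2. x = 3.5, y = 0, z = 28
3. 28 (by strong duality, equal to the primal optimum)
4. 3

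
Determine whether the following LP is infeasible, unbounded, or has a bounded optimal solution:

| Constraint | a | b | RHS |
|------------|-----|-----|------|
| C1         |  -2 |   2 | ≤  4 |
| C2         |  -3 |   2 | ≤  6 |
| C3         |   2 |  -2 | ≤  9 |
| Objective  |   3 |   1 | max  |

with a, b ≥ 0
Feasible point: (0, 0) satisfies every constraint, so the LP is feasible.
Direction d = (1, 1): for each constraint row a, a·d ≤ 0 —
  (-2)(1) + (2)(1) = 0 ≤ 0
  (-3)(1) + (2)(1) = -1 ≤ 0
  (2)(1) + (-2)(1) = 0 ≤ 0
and d ≥ 0, so (0, 0) + t·d stays feasible for every t ≥ 0. Along this ray z = 3a + b changes by 4 per unit t, so z → +∞.

The LP is unbounded; z can be made arbitrarily large.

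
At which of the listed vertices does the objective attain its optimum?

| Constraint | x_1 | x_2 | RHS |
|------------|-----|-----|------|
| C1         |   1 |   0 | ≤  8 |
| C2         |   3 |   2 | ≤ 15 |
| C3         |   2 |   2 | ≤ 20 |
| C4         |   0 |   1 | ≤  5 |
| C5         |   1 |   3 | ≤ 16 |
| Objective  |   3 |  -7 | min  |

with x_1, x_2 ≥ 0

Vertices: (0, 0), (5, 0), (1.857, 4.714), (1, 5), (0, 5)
Evaluating z = 3x_1 - 7x_2 at each vertex:
  (0, 0): z = 0
  (5, 0): z = 15
  (1.857, 4.714): z = -27.43
  (1, 5): z = -32
  (0, 5): z = -35

The smallest value is z = -35, attained at (0, 5).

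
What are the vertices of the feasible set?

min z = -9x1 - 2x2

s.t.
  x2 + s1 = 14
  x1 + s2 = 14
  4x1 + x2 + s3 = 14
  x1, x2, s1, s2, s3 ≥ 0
Each vertex is the intersection of two constraint boundaries that also satisfies all remaining constraints:
  x1 = 0 and x2 = 0 → (0, 0)
  4x1 + x2 = 14 and x2 = 0 → (3.5, 0)
  x2 = 14 and 4x1 + x2 = 14 → (0, 14)

Vertices: (0, 0), (3.5, 0), (0, 14)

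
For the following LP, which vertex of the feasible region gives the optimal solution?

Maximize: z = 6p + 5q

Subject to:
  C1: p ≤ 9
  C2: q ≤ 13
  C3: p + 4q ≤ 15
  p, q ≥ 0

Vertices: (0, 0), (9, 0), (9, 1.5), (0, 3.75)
Evaluating z = 6p + 5q at each vertex:
  (0, 0): z = 0
  (9, 0): z = 54
  (9, 1.5): z = 61.5
  (0, 3.75): z = 18.75

The largest value is z = 61.5, attained at (9, 1.5).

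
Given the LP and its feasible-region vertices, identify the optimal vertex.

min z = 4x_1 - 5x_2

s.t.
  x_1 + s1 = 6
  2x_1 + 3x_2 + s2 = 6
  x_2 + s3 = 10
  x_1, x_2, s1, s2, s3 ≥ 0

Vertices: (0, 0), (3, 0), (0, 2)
Evaluating z = 4x_1 - 5x_2 at each vertex:
  (0, 0): z = 0
  (3, 0): z = 12
  (0, 2): z = -10

The smallest value is z = -10, attained at (0, 2).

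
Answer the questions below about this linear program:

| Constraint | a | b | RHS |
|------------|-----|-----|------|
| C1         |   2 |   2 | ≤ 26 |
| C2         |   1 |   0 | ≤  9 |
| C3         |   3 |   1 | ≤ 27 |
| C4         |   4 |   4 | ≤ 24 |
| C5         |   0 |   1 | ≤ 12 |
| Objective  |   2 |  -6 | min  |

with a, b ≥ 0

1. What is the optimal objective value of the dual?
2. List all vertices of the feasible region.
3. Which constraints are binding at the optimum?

1. -36 (by strong duality, equal to the primal optimum)
2. (0, 0), (6, 0), (0, 6)
3. C4, a ≥ 0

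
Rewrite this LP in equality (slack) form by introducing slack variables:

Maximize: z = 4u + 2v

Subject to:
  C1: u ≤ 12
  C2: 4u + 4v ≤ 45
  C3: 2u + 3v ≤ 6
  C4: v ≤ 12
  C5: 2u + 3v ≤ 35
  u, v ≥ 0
max z = 4u + 2v

s.t.
  u + s1 = 12
  4u + 4v + s2 = 45
  2u + 3v + s3 = 6
  v + s4 = 12
  2u + 3v + s5 = 35
  u, v, s1, s2, s3, s4, s5 ≥ 0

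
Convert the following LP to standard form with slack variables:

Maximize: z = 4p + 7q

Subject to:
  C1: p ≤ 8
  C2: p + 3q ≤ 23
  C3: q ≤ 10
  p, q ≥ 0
max z = 4p + 7q

s.t.
  p + s1 = 8
  p + 3q + s2 = 23
  q + s3 = 10
  p, q, s1, s2, s3 ≥ 0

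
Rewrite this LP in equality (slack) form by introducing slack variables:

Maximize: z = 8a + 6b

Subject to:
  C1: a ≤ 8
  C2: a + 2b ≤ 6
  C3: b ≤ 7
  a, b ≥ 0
max z = 8a + 6b

s.t.
  a + s1 = 8
  a + 2b + s2 = 6
  b + s3 = 7
  a, b, s1, s2, s3 ≥ 0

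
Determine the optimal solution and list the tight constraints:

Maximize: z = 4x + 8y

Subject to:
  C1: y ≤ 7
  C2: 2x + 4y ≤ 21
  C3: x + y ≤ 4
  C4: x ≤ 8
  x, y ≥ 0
Optimal: x = 0, y = 4
Binding: C3, x ≥ 0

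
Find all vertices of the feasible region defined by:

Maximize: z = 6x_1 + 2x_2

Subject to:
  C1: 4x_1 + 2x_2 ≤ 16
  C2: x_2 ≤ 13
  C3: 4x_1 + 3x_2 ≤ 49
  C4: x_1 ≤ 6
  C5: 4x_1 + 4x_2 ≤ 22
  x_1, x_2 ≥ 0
Each vertex is the intersection of two constraint boundaries that also satisfies all remaining constraints:
  x_1 = 0 and x_2 = 0 → (0, 0)
  4x_1 + 2x_2 = 16 and x_2 = 0 → (4, 0)
  4x_1 + 2x_2 = 16 and 4x_1 + 4x_2 = 22 → (2.5, 3)
  4x_1 + 4x_2 = 22 and x_1 = 0 → (0, 5.5)

Vertices: (0, 0), (4, 0), (2.5, 3), (0, 5.5)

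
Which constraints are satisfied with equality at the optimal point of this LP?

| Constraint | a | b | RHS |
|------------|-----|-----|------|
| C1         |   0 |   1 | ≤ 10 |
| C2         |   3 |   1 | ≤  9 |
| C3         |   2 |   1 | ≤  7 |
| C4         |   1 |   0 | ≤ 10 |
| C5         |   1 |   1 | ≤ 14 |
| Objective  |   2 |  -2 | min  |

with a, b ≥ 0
Optimal: a = 0, b = 7
Slack at optimum:
  C1: slack = 3
  C2: slack = 2
  C3: slack = 0 (binding)
  C4: slack = 10
  C5: slack = 7
  a ≥ 0: a = 0 (binding)
  b ≥ 0: b = 7
Binding constraints: C3, a ≥ 0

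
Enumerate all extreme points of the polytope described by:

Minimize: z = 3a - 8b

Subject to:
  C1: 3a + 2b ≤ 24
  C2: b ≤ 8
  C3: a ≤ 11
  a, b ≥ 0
Each vertex is the intersection of two constraint boundaries that also satisfies all remaining constraints:
  a = 0 and b = 0 → (0, 0)
  3a + 2b = 24 and b = 0 → (8, 0)
  3a + 2b = 24 and b = 8 → (2.667, 8)
  b = 8 and a = 0 → (0, 8)

Vertices: (0, 0), (8, 0), (2.667, 8), (0, 8)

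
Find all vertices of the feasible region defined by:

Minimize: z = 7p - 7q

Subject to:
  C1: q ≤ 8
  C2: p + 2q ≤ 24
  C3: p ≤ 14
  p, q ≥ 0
Each vertex is the intersection of two constraint boundaries that also satisfies all remaining constraints:
  p = 0 and q = 0 → (0, 0)
  p = 14 and q = 0 → (14, 0)
  p + 2q = 24 and p = 14 → (14, 5)
  q = 8 and p + 2q = 24 → (8, 8)
  q = 8 and p = 0 → (0, 8)

Vertices: (0, 0), (14, 0), (14, 5), (8, 8), (0, 8)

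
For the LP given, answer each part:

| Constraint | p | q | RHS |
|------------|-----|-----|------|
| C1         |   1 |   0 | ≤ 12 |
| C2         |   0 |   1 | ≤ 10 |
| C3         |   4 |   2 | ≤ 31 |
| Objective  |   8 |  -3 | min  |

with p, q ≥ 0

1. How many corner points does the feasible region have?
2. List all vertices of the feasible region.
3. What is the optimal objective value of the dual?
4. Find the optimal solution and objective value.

1. 4
2. (0, 0), (7.75, 0), (2.75, 10), (0, 10)
3. -30 (by strong duality, equal to the primal optimum)
4. p = 0, q = 10, z = -30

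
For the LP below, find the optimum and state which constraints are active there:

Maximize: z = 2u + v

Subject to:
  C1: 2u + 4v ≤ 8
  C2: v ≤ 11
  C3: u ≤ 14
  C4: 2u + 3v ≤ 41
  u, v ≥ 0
Optimal: u = 4, v = 0
Slack at optimum:
  C1: slack = 0 (binding)
  C2: slack = 11
  C3: slack = 10
  C4: slack = 33
  u ≥ 0: u = 4
  v ≥ 0: v = 0 (binding)
Binding constraints: C1, v ≥ 0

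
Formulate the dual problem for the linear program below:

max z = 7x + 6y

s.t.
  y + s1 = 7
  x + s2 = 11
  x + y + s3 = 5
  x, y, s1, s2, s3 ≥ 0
Minimize: z = 7y1 + 11y2 + 5y3

Subject to:
  C1: -y2 - y3 ≤ -7
  C2: -y1 - y3 ≤ -6
  y1, y2, y3 ≥ 0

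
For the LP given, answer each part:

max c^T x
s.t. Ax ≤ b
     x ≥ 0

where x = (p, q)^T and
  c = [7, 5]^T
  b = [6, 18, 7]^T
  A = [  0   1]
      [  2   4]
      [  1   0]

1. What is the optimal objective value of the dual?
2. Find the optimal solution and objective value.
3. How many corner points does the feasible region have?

1. 54 (by strong duality, equal to the primal optimum)
2. p = 7, q = 1, z = 54
3. 4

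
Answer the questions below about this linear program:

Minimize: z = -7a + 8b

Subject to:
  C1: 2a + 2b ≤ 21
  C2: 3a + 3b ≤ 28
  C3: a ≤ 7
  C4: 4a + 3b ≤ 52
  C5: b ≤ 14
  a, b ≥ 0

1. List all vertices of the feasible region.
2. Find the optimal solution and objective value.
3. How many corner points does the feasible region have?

1. (0, 0), (7, 0), (7, 2.333), (0, 9.333)
2. a = 7, b = 0, z = -49
3. 4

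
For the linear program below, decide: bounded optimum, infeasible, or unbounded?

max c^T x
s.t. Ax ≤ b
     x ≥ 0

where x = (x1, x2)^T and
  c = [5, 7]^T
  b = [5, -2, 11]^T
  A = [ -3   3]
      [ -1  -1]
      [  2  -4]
Feasible point: (1, 1) satisfies every constraint, so the LP is feasible.
Direction d = (1, 1): for each constraint row a, a·d ≤ 0 —
  (-3)(1) + (3)(1) = 0 ≤ 0
  (-1)(1) + (-1)(1) = -2 ≤ 0
  (2)(1) + (-4)(1) = -2 ≤ 0
and d ≥ 0, so (1, 1) + t·d stays feasible for every t ≥ 0. Along this ray z = 5x1 + 7x2 changes by 12 per unit t, so z → +∞.

The LP is unbounded; z can be made arbitrarily large.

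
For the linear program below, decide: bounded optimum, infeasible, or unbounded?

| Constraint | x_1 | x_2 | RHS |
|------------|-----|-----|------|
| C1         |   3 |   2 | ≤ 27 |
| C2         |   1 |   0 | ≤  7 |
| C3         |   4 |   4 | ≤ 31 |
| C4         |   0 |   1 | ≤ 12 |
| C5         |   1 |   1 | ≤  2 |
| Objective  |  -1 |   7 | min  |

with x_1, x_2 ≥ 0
The point (2, 0) satisfies every constraint, so the LP is feasible; the constraints give x_1 ≤ 7 and x_2 ≤ 12, which with x_1, x_2 ≥ 0 keep the feasible region inside a bounded box. A feasible, bounded LP attains a finite optimum at a vertex.

Evaluating z = -x_1 + 7x_2 at each vertex:
  (0, 0): z = 0
  (2, 0): z = -2
  (0, 2): z = 14

Feasible with finite optimum z* = -2 at (2, 0).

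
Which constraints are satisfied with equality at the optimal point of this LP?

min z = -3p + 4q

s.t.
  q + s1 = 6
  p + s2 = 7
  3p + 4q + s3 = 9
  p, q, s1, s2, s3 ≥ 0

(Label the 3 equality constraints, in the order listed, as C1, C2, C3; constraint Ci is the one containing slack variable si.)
Optimal: p = 3, q = 0
Slack at optimum:
  C1: slack = 6
  C2: slack = 4
  C3: slack = 0 (binding)
  p ≥ 0: p = 3
  q ≥ 0: q = 0 (binding)
Binding constraints: C3, q ≥ 0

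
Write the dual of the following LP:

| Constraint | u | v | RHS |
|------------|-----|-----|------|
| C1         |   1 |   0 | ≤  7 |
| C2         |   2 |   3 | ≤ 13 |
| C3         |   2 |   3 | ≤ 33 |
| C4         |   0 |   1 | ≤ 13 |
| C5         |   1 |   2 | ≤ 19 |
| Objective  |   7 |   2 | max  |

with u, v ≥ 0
Minimize: z = 7y1 + 13y2 + 33y3 + 13y4 + 19y5

Subject to:
  C1: -y1 - 2y2 - 2y3 - y5 ≤ -7
  C2: -3y2 - 3y3 - y4 - 2y5 ≤ -2
  y1, y2, y3, y4, y5 ≥ 0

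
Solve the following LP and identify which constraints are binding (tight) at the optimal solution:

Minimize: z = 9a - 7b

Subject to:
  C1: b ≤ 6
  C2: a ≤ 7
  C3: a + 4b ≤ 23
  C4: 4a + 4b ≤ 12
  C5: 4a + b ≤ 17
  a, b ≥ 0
Optimal: a = 0, b = 3
Slack at optimum:
  C1: slack = 3
  C2: slack = 7
  C3: slack = 11
  C4: slack = 0 (binding)
  C5: slack = 14
  a ≥ 0: a = 0 (binding)
  b ≥ 0: b = 3
Binding constraints: C4, a ≥ 0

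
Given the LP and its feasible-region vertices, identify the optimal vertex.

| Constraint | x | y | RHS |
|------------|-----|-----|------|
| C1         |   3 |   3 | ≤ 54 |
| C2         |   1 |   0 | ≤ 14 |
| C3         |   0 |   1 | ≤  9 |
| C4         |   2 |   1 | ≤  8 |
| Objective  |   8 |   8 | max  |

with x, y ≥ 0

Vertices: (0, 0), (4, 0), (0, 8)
Evaluating z = 8x + 8y at each vertex:
  (0, 0): z = 0
  (4, 0): z = 32
  (0, 8): z = 64

The largest value is z = 64, attained at (0, 8).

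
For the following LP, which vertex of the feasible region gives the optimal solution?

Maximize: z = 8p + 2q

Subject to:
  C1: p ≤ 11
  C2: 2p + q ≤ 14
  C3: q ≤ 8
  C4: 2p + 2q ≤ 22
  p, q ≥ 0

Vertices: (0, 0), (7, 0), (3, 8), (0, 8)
Evaluating z = 8p + 2q at each vertex:
  (0, 0): z = 0
  (7, 0): z = 56
  (3, 8): z = 40
  (0, 8): z = 16

The largest value is z = 56, attained at (7, 0).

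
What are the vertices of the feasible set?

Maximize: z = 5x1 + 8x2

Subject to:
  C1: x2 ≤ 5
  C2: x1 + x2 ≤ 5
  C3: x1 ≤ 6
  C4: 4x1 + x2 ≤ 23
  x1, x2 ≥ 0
Each vertex is the intersection of two constraint boundaries that also satisfies all remaining constraints:
  x1 = 0 and x2 = 0 → (0, 0)
  x1 + x2 = 5 and x2 = 0 → (5, 0)
  x2 = 5 and x1 + x2 = 5 → (0, 5)

Vertices: (0, 0), (5, 0), (0, 5)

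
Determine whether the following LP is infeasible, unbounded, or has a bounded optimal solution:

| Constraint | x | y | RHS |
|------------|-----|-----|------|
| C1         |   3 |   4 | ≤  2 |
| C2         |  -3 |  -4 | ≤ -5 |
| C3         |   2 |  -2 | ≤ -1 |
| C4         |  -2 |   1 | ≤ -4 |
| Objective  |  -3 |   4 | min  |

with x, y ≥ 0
C1 requires 3x + 4y ≤ 2, while C2 (-3x - 4y ≤ -5) is equivalent to 3x + 4y ≥ 5. Together they would need 5 ≤ 3x + 4y ≤ 2, which is impossible since 5 > 2. No point satisfies all constraints.

Infeasible: no point satisfies all constraints simultaneously.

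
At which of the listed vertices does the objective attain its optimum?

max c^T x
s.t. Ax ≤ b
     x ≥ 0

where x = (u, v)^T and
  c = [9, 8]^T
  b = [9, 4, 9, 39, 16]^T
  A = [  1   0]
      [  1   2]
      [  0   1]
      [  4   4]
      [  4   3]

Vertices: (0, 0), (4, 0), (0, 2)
(4, 0) with z = 36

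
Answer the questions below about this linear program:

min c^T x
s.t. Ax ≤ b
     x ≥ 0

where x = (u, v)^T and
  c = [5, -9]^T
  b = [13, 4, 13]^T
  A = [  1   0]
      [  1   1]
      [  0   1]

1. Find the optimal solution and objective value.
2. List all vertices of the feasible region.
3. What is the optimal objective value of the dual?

1. u = 0, v = 4, z = -36
2. (0, 0), (4, 0), (0, 4)
3. -36 (by strong duality, equal to the primal optimum)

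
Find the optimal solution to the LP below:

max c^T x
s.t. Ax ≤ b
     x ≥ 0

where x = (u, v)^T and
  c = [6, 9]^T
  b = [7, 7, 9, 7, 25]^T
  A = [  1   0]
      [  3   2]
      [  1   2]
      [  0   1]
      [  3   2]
Each vertex is the intersection of two constraint boundaries that also satisfies all remaining constraints:
  u = 0 and v = 0 → (0, 0)
  3u + 2v = 7 and v = 0 → (2.333, 0)
  3u + 2v = 7 and u = 0 → (0, 3.5)

Evaluating z = 6u + 9v at each vertex:
  (0, 0): z = 0
  (2.333, 0): z = 14
  (0, 3.5): z = 31.5

The maximum is at (0, 3.5) with z = 31.5.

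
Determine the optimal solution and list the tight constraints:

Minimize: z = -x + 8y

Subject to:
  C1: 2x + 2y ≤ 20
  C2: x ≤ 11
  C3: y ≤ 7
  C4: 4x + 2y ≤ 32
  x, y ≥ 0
Optimal: x = 8, y = 0
Binding: C4, y ≥ 0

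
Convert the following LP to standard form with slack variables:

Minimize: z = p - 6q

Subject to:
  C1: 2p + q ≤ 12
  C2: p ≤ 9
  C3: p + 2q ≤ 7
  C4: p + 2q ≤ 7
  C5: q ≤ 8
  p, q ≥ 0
min z = p - 6q

s.t.
  2p + q + s1 = 12
  p + s2 = 9
  p + 2q + s3 = 7
  p + 2q + s4 = 7
  q + s5 = 8
  p, q, s1, s2, s3, s4, s5 ≥ 0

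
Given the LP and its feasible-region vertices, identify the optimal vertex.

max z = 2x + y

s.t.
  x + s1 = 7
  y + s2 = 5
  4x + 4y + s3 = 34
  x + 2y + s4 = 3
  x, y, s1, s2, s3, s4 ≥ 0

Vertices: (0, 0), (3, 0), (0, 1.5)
Evaluating z = 2x + y at each vertex:
  (0, 0): z = 0
  (3, 0): z = 6
  (0, 1.5): z = 1.5

The largest value is z = 6, attained at (3, 0).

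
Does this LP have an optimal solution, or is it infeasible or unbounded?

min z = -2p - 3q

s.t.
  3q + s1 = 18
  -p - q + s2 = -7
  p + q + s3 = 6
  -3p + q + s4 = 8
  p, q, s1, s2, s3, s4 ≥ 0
The row p + q + s3 = 6 with s3 ≥ 0 requires p + q ≤ 6, while the row -p - q + s2 = -7 with s2 ≥ 0 is equivalent to p + q ≥ 7. Together they would need 7 ≤ p + q ≤ 6, which is impossible since 7 > 6. No point satisfies all constraints.

Infeasible — the constraint set is empty.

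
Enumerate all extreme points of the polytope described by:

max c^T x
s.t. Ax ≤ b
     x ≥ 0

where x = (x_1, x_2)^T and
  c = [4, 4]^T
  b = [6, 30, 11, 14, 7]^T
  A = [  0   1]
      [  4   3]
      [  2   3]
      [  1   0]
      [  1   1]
Each vertex is the intersection of two constraint boundaries that also satisfies all remaining constraints:
  x_1 = 0 and x_2 = 0 → (0, 0)
  2x_1 + 3x_2 = 11 and x_2 = 0 → (5.5, 0)
  2x_1 + 3x_2 = 11 and x_1 = 0 → (0, 3.667)

Vertices: (0, 0), (5.5, 0), (0, 3.667)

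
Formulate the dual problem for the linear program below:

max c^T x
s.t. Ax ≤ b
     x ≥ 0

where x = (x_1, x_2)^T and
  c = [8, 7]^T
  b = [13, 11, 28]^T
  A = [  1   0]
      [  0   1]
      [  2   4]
Minimize: z = 13y1 + 11y2 + 28y3

Subject to:
  C1: -y1 - 2y3 ≤ -8
  C2: -y2 - 4y3 ≤ -7
  y1, y2, y3 ≥ 0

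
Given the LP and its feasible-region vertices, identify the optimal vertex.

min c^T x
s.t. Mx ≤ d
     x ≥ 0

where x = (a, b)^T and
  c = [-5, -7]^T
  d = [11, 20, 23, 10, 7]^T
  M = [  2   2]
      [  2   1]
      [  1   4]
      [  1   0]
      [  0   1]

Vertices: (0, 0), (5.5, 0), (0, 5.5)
(0, 5.5) with z = -38.5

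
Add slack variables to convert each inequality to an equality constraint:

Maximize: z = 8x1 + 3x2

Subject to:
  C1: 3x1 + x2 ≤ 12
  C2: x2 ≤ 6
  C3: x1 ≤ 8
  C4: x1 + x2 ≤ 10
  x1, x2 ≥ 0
max z = 8x1 + 3x2

s.t.
  3x1 + x2 + s1 = 12
  x2 + s2 = 6
  x1 + s3 = 8
  x1 + x2 + s4 = 10
  x1, x2, s1, s2, s3, s4 ≥ 0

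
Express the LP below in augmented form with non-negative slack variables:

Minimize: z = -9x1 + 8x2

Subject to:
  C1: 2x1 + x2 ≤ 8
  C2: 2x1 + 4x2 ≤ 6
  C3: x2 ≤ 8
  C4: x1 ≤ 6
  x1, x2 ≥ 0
min z = -9x1 + 8x2

s.t.
  2x1 + x2 + s1 = 8
  2x1 + 4x2 + s2 = 6
  x2 + s3 = 8
  x1 + s4 = 6
  x1, x2, s1, s2, s3, s4 ≥ 0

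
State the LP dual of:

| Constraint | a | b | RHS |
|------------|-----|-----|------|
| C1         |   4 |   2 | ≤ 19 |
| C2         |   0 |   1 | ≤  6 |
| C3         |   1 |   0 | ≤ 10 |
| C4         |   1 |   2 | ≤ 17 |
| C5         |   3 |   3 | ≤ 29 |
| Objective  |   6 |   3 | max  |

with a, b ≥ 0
Minimize: z = 19y1 + 6y2 + 10y3 + 17y4 + 29y5

Subject to:
  C1: -4y1 - y3 - y4 - 3y5 ≤ -6
  C2: -2y1 - y2 - 2y4 - 3y5 ≤ -3
  y1, y2, y3, y4, y5 ≥ 0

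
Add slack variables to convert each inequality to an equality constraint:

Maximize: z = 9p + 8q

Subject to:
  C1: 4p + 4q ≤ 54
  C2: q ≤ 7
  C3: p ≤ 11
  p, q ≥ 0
max z = 9p + 8q

s.t.
  4p + 4q + s1 = 54
  q + s2 = 7
  p + s3 = 11
  p, q, s1, s2, s3 ≥ 0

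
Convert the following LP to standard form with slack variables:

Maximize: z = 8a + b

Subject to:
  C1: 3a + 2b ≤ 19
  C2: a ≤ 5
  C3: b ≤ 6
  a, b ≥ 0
max z = 8a + b

s.t.
  3a + 2b + s1 = 19
  a + s2 = 5
  b + s3 = 6
  a, b, s1, s2, s3 ≥ 0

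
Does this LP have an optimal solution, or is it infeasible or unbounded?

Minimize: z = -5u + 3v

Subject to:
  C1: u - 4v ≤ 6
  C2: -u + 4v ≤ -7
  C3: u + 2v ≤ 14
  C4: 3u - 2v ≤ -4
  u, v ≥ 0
C1 requires u - 4v ≤ 6, while C2 (-u + 4v ≤ -7) is equivalent to u - 4v ≥ 7. Together they would need 7 ≤ u - 4v ≤ 6, which is impossible since 7 > 6. No point satisfies all constraints.

The feasible region is empty; the LP is infeasible.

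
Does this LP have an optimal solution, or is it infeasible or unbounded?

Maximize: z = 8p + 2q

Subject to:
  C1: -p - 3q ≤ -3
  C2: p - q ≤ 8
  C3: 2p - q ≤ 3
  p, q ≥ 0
Feasible point: (0, 1) satisfies every constraint, so the LP is feasible.
Direction d = (0, 1): for each constraint row a, a·d ≤ 0 —
  (-1)(0) + (-3)(1) = -3 ≤ 0
  (1)(0) + (-1)(1) = -1 ≤ 0
  (2)(0) + (-1)(1) = -1 ≤ 0
and d ≥ 0, so (0, 1) + t·d stays feasible for every t ≥ 0. Along this ray z = 8p + 2q changes by 2 per unit t, so z → +∞.

Unbounded — the objective can increase without bound over the feasible region.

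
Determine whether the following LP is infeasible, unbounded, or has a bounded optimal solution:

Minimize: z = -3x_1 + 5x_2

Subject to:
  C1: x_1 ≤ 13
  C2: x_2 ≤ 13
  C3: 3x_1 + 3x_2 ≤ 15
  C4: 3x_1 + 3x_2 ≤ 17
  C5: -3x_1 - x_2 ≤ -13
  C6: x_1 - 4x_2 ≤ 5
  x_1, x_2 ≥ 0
The point (5, 0) satisfies every constraint, so the LP is feasible; the constraints give x_1 ≤ 13 and x_2 ≤ 13, which with x_1, x_2 ≥ 0 keep the feasible region inside a bounded box. A feasible, bounded LP attains a finite optimum at a vertex.

Evaluating z = -3x_1 + 5x_2 at each vertex:
  (4.333, 0): z = -13
  (5, 0): z = -15
  (4, 1): z = -7

Feasible with finite optimum z* = -15 at (5, 0).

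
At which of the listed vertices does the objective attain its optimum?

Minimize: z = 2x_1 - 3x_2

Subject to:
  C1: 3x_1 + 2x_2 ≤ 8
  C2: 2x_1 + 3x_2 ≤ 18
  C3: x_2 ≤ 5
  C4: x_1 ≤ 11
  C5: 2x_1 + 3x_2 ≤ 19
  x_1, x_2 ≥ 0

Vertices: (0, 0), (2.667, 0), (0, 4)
Evaluating z = 2x_1 - 3x_2 at each vertex:
  (0, 0): z = 0
  (2.667, 0): z = 5.333
  (0, 4): z = -12

The smallest value is z = -12, attained at (0, 4).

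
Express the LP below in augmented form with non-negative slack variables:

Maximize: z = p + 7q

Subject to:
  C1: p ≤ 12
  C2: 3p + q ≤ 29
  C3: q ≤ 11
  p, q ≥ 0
max z = p + 7q

s.t.
  p + s1 = 12
  3p + q + s2 = 29
  q + s3 = 11
  p, q, s1, s2, s3 ≥ 0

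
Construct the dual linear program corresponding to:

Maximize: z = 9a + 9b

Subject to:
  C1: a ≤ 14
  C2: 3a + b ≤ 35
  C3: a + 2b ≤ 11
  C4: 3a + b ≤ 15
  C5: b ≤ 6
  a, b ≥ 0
Minimize: z = 14y1 + 35y2 + 11y3 + 15y4 + 6y5

Subject to:
  C1: -y1 - 3y2 - y3 - 3y4 ≤ -9
  C2: -y2 - 2y3 - y4 - y5 ≤ -9
  y1, y2, y3, y4, y5 ≥ 0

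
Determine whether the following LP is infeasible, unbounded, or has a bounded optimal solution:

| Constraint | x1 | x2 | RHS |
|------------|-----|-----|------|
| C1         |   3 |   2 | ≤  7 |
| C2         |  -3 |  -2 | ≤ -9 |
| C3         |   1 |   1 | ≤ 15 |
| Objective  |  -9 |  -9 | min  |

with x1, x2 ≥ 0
C1 requires 3x1 + 2x2 ≤ 7, while C2 (-3x1 - 2x2 ≤ -9) is equivalent to 3x1 + 2x2 ≥ 9. Together they would need 9 ≤ 3x1 + 2x2 ≤ 7, which is impossible since 9 > 7. No point satisfies all constraints.

The feasible region is empty; the LP is infeasible.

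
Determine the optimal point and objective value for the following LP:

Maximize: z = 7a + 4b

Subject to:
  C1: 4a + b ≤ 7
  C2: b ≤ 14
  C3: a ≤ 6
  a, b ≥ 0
Each vertex is the intersection of two constraint boundaries that also satisfies all remaining constraints:
  a = 0 and b = 0 → (0, 0)
  4a + b = 7 and b = 0 → (1.75, 0)
  4a + b = 7 and a = 0 → (0, 7)

Evaluating z = 7a + 4b at each vertex:
  (0, 0): z = 0
  (1.75, 0): z = 12.25
  (0, 7): z = 28

The maximum is at (0, 7) with z = 28.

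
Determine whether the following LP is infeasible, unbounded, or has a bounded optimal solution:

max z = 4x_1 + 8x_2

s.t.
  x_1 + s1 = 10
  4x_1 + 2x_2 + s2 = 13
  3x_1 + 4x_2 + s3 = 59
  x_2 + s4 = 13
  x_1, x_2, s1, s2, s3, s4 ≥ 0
The point (0, 6.5) satisfies every constraint, so the LP is feasible; the constraints give x_1 ≤ 10 and x_2 ≤ 13, which with x_1, x_2 ≥ 0 keep the feasible region inside a bounded box. A feasible, bounded LP attains a finite optimum at a vertex.

Evaluating z = 4x_1 + 8x_2 at each vertex:
  (0, 0): z = 0
  (3.25, 0): z = 13
  (0, 6.5): z = 52

Feasible with finite optimum z* = 52 at (0, 6.5).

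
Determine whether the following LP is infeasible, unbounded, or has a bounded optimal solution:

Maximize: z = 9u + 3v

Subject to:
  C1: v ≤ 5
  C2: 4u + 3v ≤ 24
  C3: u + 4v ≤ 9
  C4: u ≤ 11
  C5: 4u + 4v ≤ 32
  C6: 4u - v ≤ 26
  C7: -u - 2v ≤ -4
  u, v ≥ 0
The point (6, 0) satisfies every constraint, so the LP is feasible; the constraints give u ≤ 11 and v ≤ 5, which with u, v ≥ 0 keep the feasible region inside a bounded box. A feasible, bounded LP attains a finite optimum at a vertex.

Evaluating z = 9u + 3v at each vertex:
  (4, 0): z = 36
  (6, 0): z = 54
  (5.308, 0.9231): z = 50.54
  (0, 2.25): z = 6.75
  (0, 2): z = 6

Bounded optimum: z* = 54 at (6, 0).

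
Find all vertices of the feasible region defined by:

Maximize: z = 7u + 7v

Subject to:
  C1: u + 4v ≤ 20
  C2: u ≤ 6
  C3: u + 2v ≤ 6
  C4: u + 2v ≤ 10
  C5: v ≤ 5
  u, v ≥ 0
Each vertex is the intersection of two constraint boundaries that also satisfies all remaining constraints:
  u = 0 and v = 0 → (0, 0)
  u = 6 and u + 2v = 6 → (6, 0)
  u + 2v = 6 and u = 0 → (0, 3)

Vertices: (0, 0), (6, 0), (0, 3)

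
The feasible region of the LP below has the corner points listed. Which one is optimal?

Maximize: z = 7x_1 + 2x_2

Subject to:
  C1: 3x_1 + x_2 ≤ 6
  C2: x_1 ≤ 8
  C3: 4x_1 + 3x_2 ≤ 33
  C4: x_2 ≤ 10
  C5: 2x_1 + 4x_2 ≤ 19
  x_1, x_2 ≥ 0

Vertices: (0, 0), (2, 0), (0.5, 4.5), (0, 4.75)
(2, 0) with z = 14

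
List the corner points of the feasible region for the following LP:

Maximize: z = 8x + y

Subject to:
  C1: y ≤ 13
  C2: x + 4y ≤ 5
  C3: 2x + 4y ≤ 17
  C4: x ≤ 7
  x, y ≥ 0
Each vertex is the intersection of two constraint boundaries that also satisfies all remaining constraints:
  x = 0 and y = 0 → (0, 0)
  x + 4y = 5 and y = 0 → (5, 0)
  x + 4y = 5 and x = 0 → (0, 1.25)

Vertices: (0, 0), (5, 0), (0, 1.25)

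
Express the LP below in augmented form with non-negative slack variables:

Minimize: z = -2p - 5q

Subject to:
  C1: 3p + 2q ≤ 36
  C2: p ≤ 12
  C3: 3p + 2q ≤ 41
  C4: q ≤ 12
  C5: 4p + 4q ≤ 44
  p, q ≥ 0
min z = -2p - 5q

s.t.
  3p + 2q + s1 = 36
  p + s2 = 12
  3p + 2q + s3 = 41
  q + s4 = 12
  4p + 4q + s5 = 44
  p, q, s1, s2, s3, s4, s5 ≥ 0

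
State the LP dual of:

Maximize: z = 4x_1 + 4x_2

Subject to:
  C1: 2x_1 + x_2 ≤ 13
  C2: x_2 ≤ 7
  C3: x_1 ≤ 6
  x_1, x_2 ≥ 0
Minimize: z = 13y1 + 7y2 + 6y3

Subject to:
  C1: -2y1 - y3 ≤ -4
  C2: -y1 - y2 ≤ -4
  y1, y2, y3 ≥ 0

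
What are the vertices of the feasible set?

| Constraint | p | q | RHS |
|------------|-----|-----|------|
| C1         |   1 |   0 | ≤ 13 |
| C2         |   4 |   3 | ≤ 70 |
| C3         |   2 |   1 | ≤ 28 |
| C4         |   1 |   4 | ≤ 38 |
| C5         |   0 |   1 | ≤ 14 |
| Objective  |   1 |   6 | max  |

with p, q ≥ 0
Each vertex is the intersection of two constraint boundaries that also satisfies all remaining constraints:
  p = 0 and q = 0 → (0, 0)
  p = 13 and q = 0 → (13, 0)
  p = 13 and 2p + q = 28 → (13, 2)
  2p + q = 28 and p + 4q = 38 → (10.57, 6.857)
  p + 4q = 38 and p = 0 → (0, 9.5)

Vertices: (0, 0), (13, 0), (13, 2), (10.57, 6.857), (0, 9.5)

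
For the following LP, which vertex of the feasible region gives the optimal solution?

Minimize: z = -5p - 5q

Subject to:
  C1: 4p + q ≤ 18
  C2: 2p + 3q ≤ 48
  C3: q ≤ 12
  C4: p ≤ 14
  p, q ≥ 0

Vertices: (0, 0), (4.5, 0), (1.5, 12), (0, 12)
(1.5, 12) with z = -67.5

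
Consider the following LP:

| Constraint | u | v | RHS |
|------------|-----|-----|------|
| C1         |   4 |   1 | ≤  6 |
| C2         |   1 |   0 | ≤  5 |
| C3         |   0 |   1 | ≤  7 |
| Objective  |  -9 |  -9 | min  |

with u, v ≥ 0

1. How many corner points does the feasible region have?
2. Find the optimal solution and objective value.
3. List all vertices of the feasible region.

1. 3
2. u = 0, v = 6, z = -54
3. (0, 0), (1.5, 0), (0, 6)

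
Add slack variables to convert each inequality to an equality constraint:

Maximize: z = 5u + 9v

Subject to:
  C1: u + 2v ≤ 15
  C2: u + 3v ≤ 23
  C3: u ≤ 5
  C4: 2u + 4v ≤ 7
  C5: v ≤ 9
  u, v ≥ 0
max z = 5u + 9v

s.t.
  u + 2v + s1 = 15
  u + 3v + s2 = 23
  u + s3 = 5
  2u + 4v + s4 = 7
  v + s5 = 9
  u, v, s1, s2, s3, s4, s5 ≥ 0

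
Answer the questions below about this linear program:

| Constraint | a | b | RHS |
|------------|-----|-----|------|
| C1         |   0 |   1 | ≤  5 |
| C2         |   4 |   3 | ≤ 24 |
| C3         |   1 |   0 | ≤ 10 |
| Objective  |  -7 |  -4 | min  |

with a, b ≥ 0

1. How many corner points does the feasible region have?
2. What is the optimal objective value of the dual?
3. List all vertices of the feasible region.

1. 4
2. -42 (by strong duality, equal to the primal optimum)
3. (0, 0), (6, 0), (2.25, 5), (0, 5)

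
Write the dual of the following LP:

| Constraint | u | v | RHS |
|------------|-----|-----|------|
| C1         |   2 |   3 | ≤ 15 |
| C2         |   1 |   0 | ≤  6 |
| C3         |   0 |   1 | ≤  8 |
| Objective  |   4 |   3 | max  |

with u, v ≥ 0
Minimize: z = 15y1 + 6y2 + 8y3

Subject to:
  C1: -2y1 - y2 ≤ -4
  C2: -3y1 - y3 ≤ -3
  y1, y2, y3 ≥ 0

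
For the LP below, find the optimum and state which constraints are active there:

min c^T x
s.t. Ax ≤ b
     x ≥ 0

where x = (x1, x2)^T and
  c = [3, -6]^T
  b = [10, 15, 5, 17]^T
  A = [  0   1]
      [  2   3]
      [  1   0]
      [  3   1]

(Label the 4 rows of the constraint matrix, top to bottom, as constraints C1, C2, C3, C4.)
Optimal: x1 = 0, x2 = 5
Slack at optimum:
  C1: slack = 5
  C2: slack = 0 (binding)
  C3: slack = 5
  C4: slack = 12
  x1 ≥ 0: x1 = 0 (binding)
  x2 ≥ 0: x2 = 5
Binding constraints: C2, x1 ≥ 0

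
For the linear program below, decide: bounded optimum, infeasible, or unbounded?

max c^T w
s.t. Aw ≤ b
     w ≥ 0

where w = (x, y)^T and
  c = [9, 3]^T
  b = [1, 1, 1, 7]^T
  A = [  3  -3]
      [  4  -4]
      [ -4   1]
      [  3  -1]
Feasible point: (0, 0) satisfies every constraint, so the LP is feasible.
Direction d = (1, 4): for each constraint row a, a·d ≤ 0 —
  (3)(1) + (-3)(4) = -9 ≤ 0
  (4)(1) + (-4)(4) = -12 ≤ 0
  (-4)(1) + (1)(4) = 0 ≤ 0
  (3)(1) + (-1)(4) = -1 ≤ 0
and d ≥ 0, so (0, 0) + t·d stays feasible for every t ≥ 0. Along this ray z = 9x + 3y changes by 21 per unit t, so z → +∞.

The LP is unbounded; z can be made arbitrarily large.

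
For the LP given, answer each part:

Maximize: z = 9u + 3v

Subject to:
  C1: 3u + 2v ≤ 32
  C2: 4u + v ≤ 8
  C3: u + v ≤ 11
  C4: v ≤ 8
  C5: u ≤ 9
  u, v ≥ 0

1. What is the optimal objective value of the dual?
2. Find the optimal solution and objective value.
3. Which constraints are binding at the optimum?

1. 24 (by strong duality, equal to the primal optimum)
2. u = 0, v = 8, z = 24
3. C2, C4, u ≥ 0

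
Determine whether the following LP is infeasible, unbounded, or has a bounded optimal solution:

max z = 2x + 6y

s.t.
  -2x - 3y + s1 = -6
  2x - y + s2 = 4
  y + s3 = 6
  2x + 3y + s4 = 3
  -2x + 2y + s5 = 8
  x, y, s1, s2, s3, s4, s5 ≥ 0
The row 2x + 3y + s4 = 3 with s4 ≥ 0 requires 2x + 3y ≤ 3, while the row -2x - 3y + s1 = -6 with s1 ≥ 0 is equivalent to 2x + 3y ≥ 6. Together they would need 6 ≤ 2x + 3y ≤ 3, which is impossible since 6 > 3. No point satisfies all constraints.

Infeasible: no point satisfies all constraints simultaneously.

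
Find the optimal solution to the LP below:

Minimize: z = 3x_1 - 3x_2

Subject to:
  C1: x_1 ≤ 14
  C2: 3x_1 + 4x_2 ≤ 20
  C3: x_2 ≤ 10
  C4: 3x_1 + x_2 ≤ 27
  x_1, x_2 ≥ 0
Each vertex is the intersection of two constraint boundaries that also satisfies all remaining constraints:
  x_1 = 0 and x_2 = 0 → (0, 0)
  3x_1 + 4x_2 = 20 and x_2 = 0 → (6.667, 0)
  3x_1 + 4x_2 = 20 and x_1 = 0 → (0, 5)

Evaluating z = 3x_1 - 3x_2 at each vertex:
  (0, 0): z = 0
  (6.667, 0): z = 20
  (0, 5): z = -15

The minimum is at (0, 5) with z = -15.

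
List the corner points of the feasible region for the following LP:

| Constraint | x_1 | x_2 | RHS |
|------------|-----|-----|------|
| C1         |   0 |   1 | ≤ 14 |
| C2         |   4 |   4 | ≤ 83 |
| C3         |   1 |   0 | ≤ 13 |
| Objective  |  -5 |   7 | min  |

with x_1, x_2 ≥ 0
Each vertex is the intersection of two constraint boundaries that also satisfies all remaining constraints:
  x_1 = 0 and x_2 = 0 → (0, 0)
  x_1 = 13 and x_2 = 0 → (13, 0)
  4x_1 + 4x_2 = 83 and x_1 = 13 → (13, 7.75)
  x_2 = 14 and 4x_1 + 4x_2 = 83 → (6.75, 14)
  x_2 = 14 and x_1 = 0 → (0, 14)

Vertices: (0, 0), (13, 0), (13, 7.75), (6.75, 14), (0, 14)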